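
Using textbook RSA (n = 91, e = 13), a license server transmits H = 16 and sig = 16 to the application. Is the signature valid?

valid

sig^2 ≡ 16^2 = 256 ≡ 74
sig^4 ≡ 74^2 = 5476 ≡ 16
sig^8 ≡ 16^2 = 256 ≡ 74
13 = 8 + 4 + 1, so sig^13 ≡ 74·16·16 ≡ 16 (mod 91)
Since 16 equals the digest 16, verification succeeds.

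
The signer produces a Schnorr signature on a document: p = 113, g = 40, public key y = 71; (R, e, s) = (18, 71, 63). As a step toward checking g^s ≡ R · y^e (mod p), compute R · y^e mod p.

Squares mod 113: 71^1≡71, 71^2≡69, 71^4≡15, 71^8≡112, 71^16≡1, 71^32≡1, 71^64≡1
71 = 64 + 4 + 2 + 1, so 71^71 ≡ 1·15·69·71 ≡ 35 (mod 113)
R · y^e ≡ 18·35 = 630 ≡ 65 (mod 113)

65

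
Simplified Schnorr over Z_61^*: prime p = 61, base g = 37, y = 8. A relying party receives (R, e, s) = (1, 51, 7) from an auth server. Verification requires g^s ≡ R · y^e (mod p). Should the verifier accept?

accept

g^s mod p:
37^2 = 1369 ≡ 27
37^4 ≡ 27^2 = 729 ≡ 58
7 = 4 + 2 + 1, so 37^7 ≡ 58·27·37 ≡ 53 (mod 61)
R · y^e mod p:
8^2 = 64 ≡ 3
8^4 ≡ 3^2 = 9
8^8 ≡ 9^2 = 81 ≡ 20
8^16 ≡ 20^2 = 400 ≡ 34
8^32 ≡ 34^2 = 1156 ≡ 58
51 = 32 + 16 + 2 + 1, so 8^51 ≡ 58·34·3·8 ≡ 53 (mod 61)
1·53 = 53 ≡ 53 (mod 61)
53 ≡ 53 (mod 61); signature holds.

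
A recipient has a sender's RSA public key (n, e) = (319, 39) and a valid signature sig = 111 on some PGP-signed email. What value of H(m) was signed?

Squares mod 319: sig^1≡111, sig^2≡199, sig^4≡45, sig^8≡111, sig^16≡199, sig^32≡45
39 = 32 + 4 + 2 + 1, so sig^39 ≡ 45·45·199·111 ≡ 45 (mod 319)

45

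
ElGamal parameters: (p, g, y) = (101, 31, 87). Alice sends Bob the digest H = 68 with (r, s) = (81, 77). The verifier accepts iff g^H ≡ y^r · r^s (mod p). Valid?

yes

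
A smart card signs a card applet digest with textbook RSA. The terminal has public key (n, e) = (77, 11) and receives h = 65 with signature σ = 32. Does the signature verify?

σ^2 ≡ 32^2 = 1024 ≡ 23
σ^4 ≡ 23^2 = 529 ≡ 67
σ^8 ≡ 67^2 = 4489 ≡ 23
11 = 8 + 2 + 1, so σ^11 ≡ 23·23·32 ≡ 65 (mod 77)
σ^11 mod 77 = 65 matches h.

verifies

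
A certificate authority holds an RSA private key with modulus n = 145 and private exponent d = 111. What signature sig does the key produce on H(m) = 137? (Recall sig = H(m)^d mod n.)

(H(m))^2 ≡ 137^2 = 18769 ≡ 64
(H(m))^4 ≡ 64^2 = 4096 ≡ 36
(H(m))^8 ≡ 36^2 = 1296 ≡ 136
(H(m))^16 ≡ 136^2 = 18496 ≡ 81
(H(m))^32 ≡ 81^2 = 6561 ≡ 36
(H(m))^64 ≡ 36^2 = 1296 ≡ 136
111 = 64 + 32 + 8 + 4 + 2 + 1, so (H(m))^111 ≡ 136·36·136·36·64·137 ≡ 18 (mod 145)

18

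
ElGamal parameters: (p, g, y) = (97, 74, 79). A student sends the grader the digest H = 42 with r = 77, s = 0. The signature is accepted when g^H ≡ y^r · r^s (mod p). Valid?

Left side g^H mod p:
Squares mod 97: 74^1≡74, 74^2≡44, 74^4≡93, 74^8≡16, 74^16≡62, 74^32≡61
42 = 32 + 8 + 2, so 74^42 ≡ 61·16·44 ≡ 70 (mod 97)
Right side y^r · r^s mod p:
Squares mod 97: 79^1≡79, 79^2≡33, 79^4≡22, 79^8≡96, 79^16≡1, 79^32≡1, 79^64≡1
77 = 64 + 8 + 4 + 1, so 79^77 ≡ 1·96·22·79 ≡ 8 (mod 97)
77^0 mod 97 = 1
8·1 = 8 ≡ 8 (mod 97)
70 ≠ 8, so verification fails.

no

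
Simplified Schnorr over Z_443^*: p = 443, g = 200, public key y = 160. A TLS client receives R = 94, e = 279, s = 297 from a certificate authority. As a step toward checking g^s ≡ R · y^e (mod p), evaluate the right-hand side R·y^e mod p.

160^2 = 25600 ≡ 349
160^4 ≡ 349^2 = 121801 ≡ 419
160^8 ≡ 419^2 = 175561 ≡ 133
160^16 ≡ 133^2 = 17689 ≡ 412
160^32 ≡ 412^2 = 169744 ≡ 75
160^64 ≡ 75^2 = 5625 ≡ 309
160^128 ≡ 309^2 = 95481 ≡ 236
160^256 ≡ 236^2 = 55696 ≡ 321
279 = 256 + 16 + 4 + 2 + 1, so 160^279 ≡ 321·412·419·349·160 ≡ 148 (mod 443)
R · y^e ≡ 94·148 = 13912 ≡ 179 (mod 443)

179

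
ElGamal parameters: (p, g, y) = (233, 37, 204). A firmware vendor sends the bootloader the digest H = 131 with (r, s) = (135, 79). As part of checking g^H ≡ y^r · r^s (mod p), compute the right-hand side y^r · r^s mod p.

152

Squares mod 233: 204^1≡204, 204^2≡142, 204^4≡126, 204^8≡32, 204^16≡92, 204^32≡76, 204^64≡184, 204^128≡71
135 = 128 + 4 + 2 + 1, so 204^135 ≡ 71·126·142·204 ≡ 2 (mod 233)
Squares mod 233: 135^1≡135, 135^2≡51, 135^4≡38, 135^8≡46, 135^16≡19, 135^32≡128, 135^64≡74
79 = 64 + 8 + 4 + 2 + 1, so 135^79 ≡ 74·46·38·51·135 ≡ 76 (mod 233)
y^r · r^s ≡ 2·76 = 152 ≡ 152 (mod 233)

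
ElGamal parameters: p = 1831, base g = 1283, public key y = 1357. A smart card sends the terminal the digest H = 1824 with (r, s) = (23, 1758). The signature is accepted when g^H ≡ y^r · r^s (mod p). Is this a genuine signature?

Left side g^H mod p:
1283^2 = 1646089 ≡ 20
1283^4 ≡ 20^2 = 400
1283^8 ≡ 400^2 = 160000 ≡ 703
1283^16 ≡ 703^2 = 494209 ≡ 1670
1283^32 ≡ 1670^2 = 2788900 ≡ 287
1283^64 ≡ 287^2 = 82369 ≡ 1805
1283^128 ≡ 1805^2 = 3258025 ≡ 676
1283^256 ≡ 676^2 = 456976 ≡ 1057
1283^512 ≡ 1057^2 = 1117249 ≡ 339
1283^1024 ≡ 339^2 = 114921 ≡ 1399
1824 = 1024 + 512 + 256 + 32, so 1283^1824 ≡ 1399·339·1057·287 ≡ 1357 (mod 1831)
Right side y^r · r^s mod p:
1357^2 = 1841449 ≡ 1294
1357^4 ≡ 1294^2 = 1674436 ≡ 902
1357^8 ≡ 902^2 = 813604 ≡ 640
1357^16 ≡ 640^2 = 409600 ≡ 1287
23 = 16 + 4 + 2 + 1, so 1357^23 ≡ 1287·902·1294·1357 ≡ 580 (mod 1831)
23^2 = 529
23^4 ≡ 529^2 = 279841 ≡ 1529
23^8 ≡ 1529^2 = 2337841 ≡ 1485
23^16 ≡ 1485^2 = 2205225 ≡ 701
23^32 ≡ 701^2 = 491401 ≡ 693
23^64 ≡ 693^2 = 480249 ≡ 527
23^128 ≡ 527^2 = 277729 ≡ 1248
23^256 ≡ 1248^2 = 1557504 ≡ 1154
23^512 ≡ 1154^2 = 1331716 ≡ 579
23^1024 ≡ 579^2 = 335241 ≡ 168
1758 = 1024 + 512 + 128 + 64 + 16 + 8 + 4 + 2, so 23^1758 ≡ 168·579·1248·527·701·1485·1529·529 ≡ 186 (mod 1831)
580·186 = 107880 ≡ 1682 (mod 1831)
1357 ≠ 1682, so verification fails.

forged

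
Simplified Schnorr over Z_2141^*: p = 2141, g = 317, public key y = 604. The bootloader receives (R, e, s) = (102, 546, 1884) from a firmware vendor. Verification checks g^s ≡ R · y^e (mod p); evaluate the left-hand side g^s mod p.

317^2 = 100489 ≡ 2003
317^4 ≡ 2003^2 = 4012009 ≡ 1916
317^8 ≡ 1916^2 = 3671056 ≡ 1382
317^16 ≡ 1382^2 = 1909924 ≡ 152
317^32 ≡ 152^2 = 23104 ≡ 1694
317^64 ≡ 1694^2 = 2869636 ≡ 696
317^128 ≡ 696^2 = 484416 ≡ 550
317^256 ≡ 550^2 = 302500 ≡ 619
317^512 ≡ 619^2 = 383161 ≡ 2063
317^1024 ≡ 2063^2 = 4255969 ≡ 1802
1884 = 1024 + 512 + 256 + 64 + 16 + 8 + 4, so 317^1884 ≡ 1802·2063·619·696·152·1382·1916 ≡ 294 (mod 2141)

294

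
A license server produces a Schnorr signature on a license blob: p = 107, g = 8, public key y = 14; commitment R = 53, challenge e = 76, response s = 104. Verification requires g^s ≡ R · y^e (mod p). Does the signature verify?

g^s mod p:
8^2 = 64
8^4 ≡ 64^2 = 4096 ≡ 30
8^8 ≡ 30^2 = 900 ≡ 44
8^16 ≡ 44^2 = 1936 ≡ 10
8^32 ≡ 10^2 = 100
8^64 ≡ 100^2 = 10000 ≡ 49
104 = 64 + 32 + 8, so 8^104 ≡ 49·100·44 ≡ 102 (mod 107)
R · y^e mod p:
14^2 = 196 ≡ 89
14^4 ≡ 89^2 = 7921 ≡ 3
14^8 ≡ 3^2 = 9
14^16 ≡ 9^2 = 81
14^32 ≡ 81^2 = 6561 ≡ 34
14^64 ≡ 34^2 = 1156 ≡ 86
76 = 64 + 8 + 4, so 14^76 ≡ 86·9·3 ≡ 75 (mod 107)
53·75 = 3975 ≡ 16 (mod 107)
102 ≠ 16; the check fails.

does not verify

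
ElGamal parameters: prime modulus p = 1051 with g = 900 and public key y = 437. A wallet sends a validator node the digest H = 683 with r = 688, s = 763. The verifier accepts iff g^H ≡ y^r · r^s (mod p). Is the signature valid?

Left side g^H mod p:
900^683 mod 1051 = 802
Right side y^r · r^s mod p:
437^688 mod 1051 = 220
688^763 mod 1051 = 156
220·156 = 34320 ≡ 688 (mod 1051)
802 ≠ 688, so verification fails.

invalid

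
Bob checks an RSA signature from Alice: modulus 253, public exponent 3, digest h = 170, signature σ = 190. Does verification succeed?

passes

σ^2 ≡ 190^2 = 36100 ≡ 174
3 = 2 + 1, so σ^3 ≡ 174·190 ≡ 170 (mod 253)
170 = h, so the signature checks out.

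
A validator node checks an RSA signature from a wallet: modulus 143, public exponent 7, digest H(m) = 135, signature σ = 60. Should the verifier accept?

accept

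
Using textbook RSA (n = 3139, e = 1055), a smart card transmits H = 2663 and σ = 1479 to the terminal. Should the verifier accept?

accept

σ^1055 mod 3139 = 2663
2663 = H, so the signature checks out.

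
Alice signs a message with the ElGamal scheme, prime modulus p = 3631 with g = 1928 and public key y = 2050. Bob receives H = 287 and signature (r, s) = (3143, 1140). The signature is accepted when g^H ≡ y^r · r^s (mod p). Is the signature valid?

Left side g^H mod p:
Squares mod 3631: 1928^1≡1928, 1928^2≡2671, 1928^4≡2957, 1928^8≡401, 1928^16≡1037, 1928^32≡593, 1928^64≡3073, 1928^128≡2729, 1928^256≡260
287 = 256 + 16 + 8 + 4 + 2 + 1, so 1928^287 ≡ 260·1037·401·2957·2671·1928 ≡ 2016 (mod 3631)
Right side y^r · r^s mod p:
Squares mod 3631: 2050^1≡2050, 2050^2≡1433, 2050^4≡1974, 2050^8≡613, 2050^16≡1776, 2050^32≡2468, 2050^64≡1837, 2050^128≡1370, 2050^256≡3304, 2050^512≡1630, 2050^1024≡2639, 2050^2048≡63
3143 = 2048 + 1024 + 64 + 4 + 2 + 1, so 2050^3143 ≡ 63·2639·1837·1974·1433·2050 ≡ 3240 (mod 3631)
Squares mod 3631: 3143^1≡3143, 3143^2≡2129, 3143^4≡1153, 3143^8≡463, 3143^16≡140, 3143^32≡1445, 3143^64≡200, 3143^128≡59, 3143^256≡3481, 3143^512≡714, 3143^1024≡1456
1140 = 1024 + 64 + 32 + 16 + 4, so 3143^1140 ≡ 1456·200·1445·140·1153 ≡ 162 (mod 3631)
3240·162 = 524880 ≡ 2016 (mod 3631)
2016 ≡ 2016 (mod 3631), so the signature is genuine.

valid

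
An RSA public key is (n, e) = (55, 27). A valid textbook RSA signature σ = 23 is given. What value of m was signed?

12

σ^27 mod 55 = 12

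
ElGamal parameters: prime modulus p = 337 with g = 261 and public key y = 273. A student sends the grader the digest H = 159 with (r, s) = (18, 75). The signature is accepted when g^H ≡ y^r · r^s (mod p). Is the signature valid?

invalid

Left side g^H mod p:
261^159 mod 337 = 212
Right side y^r · r^s mod p:
273^18 mod 337 = 8
18^75 mod 337 = 150
8·150 = 1200 ≡ 189 (mod 337)
212 ≠ 189, so verification fails.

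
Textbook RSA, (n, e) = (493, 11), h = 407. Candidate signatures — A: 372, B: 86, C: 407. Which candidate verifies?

Candidate A: Squares mod 493: 372^1≡372, 372^2≡344, 372^4≡16, 372^8≡256; 11 = 8 + 2 + 1, so 372^11 ≡ 256·344·372 ≡ 451 (mod 493)
Candidate B: Squares mod 493: 86^1≡86, 86^2≡1, 86^4≡1, 86^8≡1; 11 = 8 + 2 + 1, so 86^11 ≡ 1·1·86 ≡ 86 (mod 493)
Candidate C: Squares mod 493: 407^1≡407, 407^2≡1, 407^4≡1, 407^8≡1; 11 = 8 + 2 + 1, so 407^11 ≡ 1·1·407 ≡ 407 (mod 493)
  → matches h = 407

C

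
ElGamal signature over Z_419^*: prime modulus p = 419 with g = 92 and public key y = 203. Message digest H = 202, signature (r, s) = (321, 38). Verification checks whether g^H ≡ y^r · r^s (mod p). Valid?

yes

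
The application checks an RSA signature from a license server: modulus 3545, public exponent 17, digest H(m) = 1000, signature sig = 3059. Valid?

sig^2 ≡ 3059^2 = 9357481 ≡ 2226
sig^4 ≡ 2226^2 = 4955076 ≡ 2711
sig^8 ≡ 2711^2 = 7349521 ≡ 736
sig^16 ≡ 736^2 = 541696 ≡ 2856
17 = 16 + 1, so sig^17 ≡ 2856·3059 ≡ 1624 (mod 3545)
1624 ≠ 1000, so verification fails.

no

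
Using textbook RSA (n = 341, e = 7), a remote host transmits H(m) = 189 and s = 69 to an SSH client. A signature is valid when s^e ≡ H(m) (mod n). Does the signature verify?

does not verify

Squares mod 341: s^1≡69, s^2≡328, s^4≡169
7 = 4 + 2 + 1, so s^7 ≡ 169·328·69 ≡ 152 (mod 341)
The recovered value 152 does not match the digest 189.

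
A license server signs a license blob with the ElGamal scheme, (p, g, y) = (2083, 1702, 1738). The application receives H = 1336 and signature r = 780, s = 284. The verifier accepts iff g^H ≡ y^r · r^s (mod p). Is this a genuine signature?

Left side g^H mod p:
1702^2 = 2896804 ≡ 1434
1702^4 ≡ 1434^2 = 2056356 ≡ 435
1702^8 ≡ 435^2 = 189225 ≡ 1755
1702^16 ≡ 1755^2 = 3080025 ≡ 1351
1702^32 ≡ 1351^2 = 1825201 ≡ 493
1702^64 ≡ 493^2 = 243049 ≡ 1421
1702^128 ≡ 1421^2 = 2019241 ≡ 814
1702^256 ≡ 814^2 = 662596 ≡ 202
1702^512 ≡ 202^2 = 40804 ≡ 1227
1702^1024 ≡ 1227^2 = 1505529 ≡ 1603
1336 = 1024 + 256 + 32 + 16 + 8, so 1702^1336 ≡ 1603·202·493·1351·1755 ≡ 718 (mod 2083)
Right side y^r · r^s mod p:
1738^2 = 3020644 ≡ 294
1738^4 ≡ 294^2 = 86436 ≡ 1033
1738^8 ≡ 1033^2 = 1067089 ≡ 593
1738^16 ≡ 593^2 = 351649 ≡ 1705
1738^32 ≡ 1705^2 = 2907025 ≡ 1240
1738^64 ≡ 1240^2 = 1537600 ≡ 346
1738^128 ≡ 346^2 = 119716 ≡ 985
1738^256 ≡ 985^2 = 970225 ≡ 1630
1738^512 ≡ 1630^2 = 2656900 ≡ 1075
780 = 512 + 256 + 8 + 4, so 1738^780 ≡ 1075·1630·593·1033 ≡ 1744 (mod 2083)
780^2 = 608400 ≡ 164
780^4 ≡ 164^2 = 26896 ≡ 1900
780^8 ≡ 1900^2 = 3610000 ≡ 161
780^16 ≡ 161^2 = 25921 ≡ 925
780^32 ≡ 925^2 = 855625 ≡ 1595
780^64 ≡ 1595^2 = 2544025 ≡ 682
780^128 ≡ 682^2 = 465124 ≡ 615
780^256 ≡ 615^2 = 378225 ≡ 1202
284 = 256 + 16 + 8 + 4, so 780^284 ≡ 1202·925·161·1900 ≡ 428 (mod 2083)
1744·428 = 746432 ≡ 718 (mod 2083)
718 ≡ 718 (mod 2083), so the signature is genuine.

genuine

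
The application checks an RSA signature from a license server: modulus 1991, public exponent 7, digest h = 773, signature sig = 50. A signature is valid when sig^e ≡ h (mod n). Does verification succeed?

fails

sig^2 ≡ 50^2 = 2500 ≡ 509
sig^4 ≡ 509^2 = 259081 ≡ 251
7 = 4 + 2 + 1, so sig^7 ≡ 251·509·50 ≡ 822 (mod 1991)
The recovered value 822 does not match the digest 773.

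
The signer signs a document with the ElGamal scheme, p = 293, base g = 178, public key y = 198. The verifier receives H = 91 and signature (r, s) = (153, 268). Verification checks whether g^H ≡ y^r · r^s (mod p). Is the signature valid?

invalid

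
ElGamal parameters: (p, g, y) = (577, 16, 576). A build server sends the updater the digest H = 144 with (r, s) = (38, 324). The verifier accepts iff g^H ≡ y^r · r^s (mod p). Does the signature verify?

Left side g^H mod p:
16^2 = 256
16^4 ≡ 256^2 = 65536 ≡ 335
16^8 ≡ 335^2 = 112225 ≡ 287
16^16 ≡ 287^2 = 82369 ≡ 435
16^32 ≡ 435^2 = 189225 ≡ 546
16^64 ≡ 546^2 = 298116 ≡ 384
16^128 ≡ 384^2 = 147456 ≡ 321
144 = 128 + 16, so 16^144 ≡ 321·435 ≡ 1 (mod 577)
Right side y^r · r^s mod p:
576^2 = 331776 ≡ 1
576^4 ≡ 1^2 = 1
576^8 ≡ 1^2 = 1
576^16 ≡ 1^2 = 1
576^32 ≡ 1^2 = 1
38 = 32 + 4 + 2, so 576^38 ≡ 1·1·1 ≡ 1 (mod 577)
38^2 = 1444 ≡ 290
38^4 ≡ 290^2 = 84100 ≡ 435
38^8 ≡ 435^2 = 189225 ≡ 546
38^16 ≡ 546^2 = 298116 ≡ 384
38^32 ≡ 384^2 = 147456 ≡ 321
38^64 ≡ 321^2 = 103041 ≡ 335
38^128 ≡ 335^2 = 112225 ≡ 287
38^256 ≡ 287^2 = 82369 ≡ 435
324 = 256 + 64 + 4, so 38^324 ≡ 435·335·435 ≡ 1 (mod 577)
1·1 = 1 ≡ 1 (mod 577)
1 ≡ 1 (mod 577), so the signature is genuine.

verifies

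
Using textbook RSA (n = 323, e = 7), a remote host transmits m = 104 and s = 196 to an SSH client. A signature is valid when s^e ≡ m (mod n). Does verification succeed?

passes

s^2 ≡ 196^2 = 38416 ≡ 302
s^4 ≡ 302^2 = 91204 ≡ 118
7 = 4 + 2 + 1, so s^7 ≡ 118·302·196 ≡ 104 (mod 323)
Since 104 equals the digest 104, verification succeeds.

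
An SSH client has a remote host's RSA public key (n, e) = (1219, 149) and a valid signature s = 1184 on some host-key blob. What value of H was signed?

14

s^2 ≡ 1184^2 = 1401856 ≡ 6
s^4 ≡ 6^2 = 36
s^8 ≡ 36^2 = 1296 ≡ 77
s^16 ≡ 77^2 = 5929 ≡ 1053
s^32 ≡ 1053^2 = 1108809 ≡ 738
s^64 ≡ 738^2 = 544644 ≡ 970
s^128 ≡ 970^2 = 940900 ≡ 1051
149 = 128 + 16 + 4 + 1, so s^149 ≡ 1051·1053·36·1184 ≡ 14 (mod 1219)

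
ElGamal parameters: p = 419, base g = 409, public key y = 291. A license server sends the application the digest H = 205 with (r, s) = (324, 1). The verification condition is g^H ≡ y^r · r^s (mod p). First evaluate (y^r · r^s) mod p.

291^324 mod 419 = 386
324^1 mod 419 = 324
y^r · r^s ≡ 386·324 = 125064 ≡ 202 (mod 419)

202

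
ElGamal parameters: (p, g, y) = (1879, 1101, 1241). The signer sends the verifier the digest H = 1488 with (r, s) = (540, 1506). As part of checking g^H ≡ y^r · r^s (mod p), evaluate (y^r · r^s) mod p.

Squares mod 1879: 1241^1≡1241, 1241^2≡1180, 1241^4≡61, 1241^8≡1842, 1241^16≡1369, 1241^32≡798, 1241^64≡1702, 1241^128≡1265, 1241^256≡1196, 1241^512≡497
540 = 512 + 16 + 8 + 4, so 1241^540 ≡ 497·1369·1842·61 ≡ 1450 (mod 1879)
Squares mod 1879: 540^1≡540, 540^2≡355, 540^4≡132, 540^8≡513, 540^16≡109, 540^32≡607, 540^64≡165, 540^128≡919, 540^256≡890, 540^512≡1041, 540^1024≡1377
1506 = 1024 + 256 + 128 + 64 + 32 + 2, so 540^1506 ≡ 1377·890·919·165·607·355 ≡ 800 (mod 1879)
y^r · r^s ≡ 1450·800 = 1160000 ≡ 657 (mod 1879)

657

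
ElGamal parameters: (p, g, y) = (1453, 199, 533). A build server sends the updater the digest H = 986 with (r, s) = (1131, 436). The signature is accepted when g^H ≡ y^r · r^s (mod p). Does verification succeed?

Left side g^H mod p:
199^986 mod 1453 = 986
Right side y^r · r^s mod p:
533^1131 mod 1453 = 110
1131^436 mod 1453 = 1374
110·1374 = 151140 ≡ 28 (mod 1453)
986 ≠ 28, so verification fails.

fails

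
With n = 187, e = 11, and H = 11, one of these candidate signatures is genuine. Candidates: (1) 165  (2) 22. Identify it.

2

Candidate 1: 165^2 = 27225 ≡ 110; 165^4 ≡ 110^2 = 12100 ≡ 132; 165^8 ≡ 132^2 = 17424 ≡ 33; 11 = 8 + 2 + 1, so 165^11 ≡ 33·110·165 ≡ 176 (mod 187)
Candidate 2: 22^2 = 484 ≡ 110; 22^4 ≡ 110^2 = 12100 ≡ 132; 22^8 ≡ 132^2 = 17424 ≡ 33; 11 = 8 + 2 + 1, so 22^11 ≡ 33·110·22 ≡ 11 (mod 187)
  → matches H = 11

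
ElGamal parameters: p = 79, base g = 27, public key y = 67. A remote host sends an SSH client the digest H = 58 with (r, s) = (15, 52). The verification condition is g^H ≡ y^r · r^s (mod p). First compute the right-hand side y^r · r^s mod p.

65

67^15 mod 79 = 65
15^52 mod 79 = 1
y^r · r^s ≡ 65·1 = 65 ≡ 65 (mod 79)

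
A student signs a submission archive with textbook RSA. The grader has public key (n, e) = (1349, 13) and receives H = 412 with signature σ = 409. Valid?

yes

Squares mod 1349: σ^1≡409, σ^2≡5, σ^4≡25, σ^8≡625
13 = 8 + 4 + 1, so σ^13 ≡ 625·25·409 ≡ 412 (mod 1349)
Since 412 equals the digest 412, verification succeeds.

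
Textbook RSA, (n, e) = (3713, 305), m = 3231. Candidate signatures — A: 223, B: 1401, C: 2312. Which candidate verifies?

Candidate A: Squares mod 3713: 223^1≡223, 223^2≡1460, 223^4≡338, 223^8≡2854, 223^16≡2707, 223^32≡2100, 223^64≡2669, 223^128≡2027, 223^256≡2151; 305 = 256 + 32 + 16 + 1, so 223^305 ≡ 2151·2100·2707·223 ≡ 678 (mod 3713)
Candidate B: Squares mod 3713: 1401^1≡1401, 1401^2≡2337, 1401^4≡3459, 1401^8≡1395, 1401^16≡413, 1401^32≡3484, 1401^64≡459, 1401^128≡2753, 1401^256≡776; 305 = 256 + 32 + 16 + 1, so 1401^305 ≡ 776·3484·413·1401 ≡ 3231 (mod 3713)
  → matches m = 3231
Candidate C: Squares mod 3713: 2312^1≡2312, 2312^2≡2337, 2312^4≡3459, 2312^8≡1395, 2312^16≡413, 2312^32≡3484, 2312^64≡459, 2312^128≡2753, 2312^256≡776; 305 = 256 + 32 + 16 + 1, so 2312^305 ≡ 776·3484·413·2312 ≡ 482 (mod 3713)

B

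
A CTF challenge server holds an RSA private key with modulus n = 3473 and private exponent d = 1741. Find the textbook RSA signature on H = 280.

Squares mod 3473: H^1≡280, H^2≡1994, H^4≡2924, H^8≡2723, H^16≡3347, H^32≡1984, H^64≡1347, H^128≡1503, H^256≡1559, H^512≡2854, H^1024≡1131
1741 = 1024 + 512 + 128 + 64 + 8 + 4 + 1, so H^1741 ≡ 1131·2854·1503·1347·2723·2924·280 ≡ 3146 (mod 3473)

3146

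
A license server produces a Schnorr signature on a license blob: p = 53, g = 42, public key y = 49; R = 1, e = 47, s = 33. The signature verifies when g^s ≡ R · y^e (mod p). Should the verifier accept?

g^s mod p:
42^33 mod 53 = 28
R · y^e mod p:
49^47 mod 53 = 28
1·28 = 28 ≡ 28 (mod 53)
28 ≡ 28 (mod 53); signature holds.

accept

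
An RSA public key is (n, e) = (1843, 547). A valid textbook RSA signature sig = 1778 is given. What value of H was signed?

49

sig^547 mod 1843 = 49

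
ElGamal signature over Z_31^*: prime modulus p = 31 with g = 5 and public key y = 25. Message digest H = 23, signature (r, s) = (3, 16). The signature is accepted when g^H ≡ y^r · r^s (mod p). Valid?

no

Left side g^H mod p:
Squares mod 31: 5^1≡5, 5^2≡25, 5^4≡5, 5^8≡25, 5^16≡5
23 = 16 + 4 + 2 + 1, so 5^23 ≡ 5·5·25·5 ≡ 25 (mod 31)
Right side y^r · r^s mod p:
Squares mod 31: 25^1≡25, 25^2≡5
3 = 2 + 1, so 25^3 ≡ 5·25 ≡ 1 (mod 31)
Squares mod 31: 3^1≡3, 3^2≡9, 3^4≡19, 3^8≡20, 3^16≡28
3^16 ≡ 28 (mod 31)
1·28 = 28 ≡ 28 (mod 31)
25 ≠ 28, so verification fails.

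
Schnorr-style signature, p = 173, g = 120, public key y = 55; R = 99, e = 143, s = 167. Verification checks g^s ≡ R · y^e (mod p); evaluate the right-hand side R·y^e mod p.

55^143 mod 173 = 90
R · y^e ≡ 99·90 = 8910 ≡ 87 (mod 173)

87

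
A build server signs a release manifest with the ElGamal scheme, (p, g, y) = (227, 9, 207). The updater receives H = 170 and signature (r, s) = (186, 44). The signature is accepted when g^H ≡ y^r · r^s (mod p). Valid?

yes

Left side g^H mod p:
9^2 = 81
9^4 ≡ 81^2 = 6561 ≡ 205
9^8 ≡ 205^2 = 42025 ≡ 30
9^16 ≡ 30^2 = 900 ≡ 219
9^32 ≡ 219^2 = 47961 ≡ 64
9^64 ≡ 64^2 = 4096 ≡ 10
9^128 ≡ 10^2 = 100
170 = 128 + 32 + 8 + 2, so 9^170 ≡ 100·64·30·81 ≡ 3 (mod 227)
Right side y^r · r^s mod p:
207^2 = 42849 ≡ 173
207^4 ≡ 173^2 = 29929 ≡ 192
207^8 ≡ 192^2 = 36864 ≡ 90
207^16 ≡ 90^2 = 8100 ≡ 155
207^32 ≡ 155^2 = 24025 ≡ 190
207^64 ≡ 190^2 = 36100 ≡ 7
207^128 ≡ 7^2 = 49
186 = 128 + 32 + 16 + 8 + 2, so 207^186 ≡ 49·190·155·90·173 ≡ 112 (mod 227)
186^2 = 34596 ≡ 92
186^4 ≡ 92^2 = 8464 ≡ 65
186^8 ≡ 65^2 = 4225 ≡ 139
186^16 ≡ 139^2 = 19321 ≡ 26
186^32 ≡ 26^2 = 676 ≡ 222
44 = 32 + 8 + 4, so 186^44 ≡ 222·139·65 ≡ 225 (mod 227)
112·225 = 25200 ≡ 3 (mod 227)
3 ≡ 3 (mod 227), so the signature is genuine.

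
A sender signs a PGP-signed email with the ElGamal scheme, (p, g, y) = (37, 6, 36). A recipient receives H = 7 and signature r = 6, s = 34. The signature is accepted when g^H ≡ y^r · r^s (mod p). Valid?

no

Left side g^H mod p:
6^2 = 36
6^4 ≡ 36^2 = 1296 ≡ 1
7 = 4 + 2 + 1, so 6^7 ≡ 1·36·6 ≡ 31 (mod 37)
Right side y^r · r^s mod p:
36^2 = 1296 ≡ 1
36^4 ≡ 1^2 = 1
6 = 4 + 2, so 36^6 ≡ 1·1 ≡ 1 (mod 37)
6^2 = 36
6^4 ≡ 36^2 = 1296 ≡ 1
6^8 ≡ 1^2 = 1
6^16 ≡ 1^2 = 1
6^32 ≡ 1^2 = 1
34 = 32 + 2, so 6^34 ≡ 1·36 ≡ 36 (mod 37)
1·36 = 36 ≡ 36 (mod 37)
31 ≠ 36, so verification fails.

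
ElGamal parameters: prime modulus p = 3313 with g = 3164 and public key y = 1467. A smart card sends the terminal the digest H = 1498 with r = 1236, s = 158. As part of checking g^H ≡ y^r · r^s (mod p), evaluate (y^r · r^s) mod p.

712

1467^1236 mod 3313 = 1613
1236^158 mod 3313 = 631
y^r · r^s ≡ 1613·631 = 1017803 ≡ 712 (mod 3313)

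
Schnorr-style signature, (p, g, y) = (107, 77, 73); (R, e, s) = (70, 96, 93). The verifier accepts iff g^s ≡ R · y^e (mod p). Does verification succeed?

passes

g^s mod p:
Squares mod 107: 77^1≡77, 77^2≡44, 77^4≡10, 77^8≡100, 77^16≡49, 77^32≡47, 77^64≡69
93 = 64 + 16 + 8 + 4 + 1, so 77^93 ≡ 69·49·100·10·77 ≡ 8 (mod 107)
R · y^e mod p:
Squares mod 107: 73^1≡73, 73^2≡86, 73^4≡13, 73^8≡62, 73^16≡99, 73^32≡64, 73^64≡30
96 = 64 + 32, so 73^96 ≡ 30·64 ≡ 101 (mod 107)
70·101 = 7070 ≡ 8 (mod 107)
8 ≡ 8 (mod 107); signature holds.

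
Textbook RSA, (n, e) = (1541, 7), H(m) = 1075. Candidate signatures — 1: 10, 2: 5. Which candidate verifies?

Candidate 1: 10^2 = 100; 10^4 ≡ 100^2 = 10000 ≡ 754; 7 = 4 + 2 + 1, so 10^7 ≡ 754·100·10 ≡ 451 (mod 1541)
Candidate 2: 5^2 = 25; 5^4 ≡ 25^2 = 625; 7 = 4 + 2 + 1, so 5^7 ≡ 625·25·5 ≡ 1075 (mod 1541)
  → matches H(m) = 1075

2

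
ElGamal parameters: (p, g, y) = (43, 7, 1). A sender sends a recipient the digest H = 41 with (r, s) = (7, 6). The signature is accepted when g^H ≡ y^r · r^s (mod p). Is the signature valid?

Left side g^H mod p:
Squares mod 43: 7^1≡7, 7^2≡6, 7^4≡36, 7^8≡6, 7^16≡36, 7^32≡6
41 = 32 + 8 + 1, so 7^41 ≡ 6·6·7 ≡ 37 (mod 43)
Right side y^r · r^s mod p:
Squares mod 43: 1^1≡1, 1^2≡1, 1^4≡1
7 = 4 + 2 + 1, so 1^7 ≡ 1·1·1 ≡ 1 (mod 43)
Squares mod 43: 7^1≡7, 7^2≡6, 7^4≡36
6 = 4 + 2, so 7^6 ≡ 36·6 ≡ 1 (mod 43)
1·1 = 1 ≡ 1 (mod 43)
37 ≠ 1, so verification fails.

invalid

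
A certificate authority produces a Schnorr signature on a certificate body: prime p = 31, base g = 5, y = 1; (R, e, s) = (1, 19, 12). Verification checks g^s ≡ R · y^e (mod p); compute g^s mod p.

5^2 = 25
5^4 ≡ 25^2 = 625 ≡ 5
5^8 ≡ 5^2 = 25
12 = 8 + 4, so 5^12 ≡ 25·5 ≡ 1 (mod 31)

1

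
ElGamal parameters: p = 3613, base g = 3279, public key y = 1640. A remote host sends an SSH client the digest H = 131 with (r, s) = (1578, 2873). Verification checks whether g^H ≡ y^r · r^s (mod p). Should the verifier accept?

Left side g^H mod p:
3279^2 = 10751841 ≡ 3166
3279^4 ≡ 3166^2 = 10023556 ≡ 1094
3279^8 ≡ 1094^2 = 1196836 ≡ 933
3279^16 ≡ 933^2 = 870489 ≡ 3369
3279^32 ≡ 3369^2 = 11350161 ≡ 1728
3279^64 ≡ 1728^2 = 2985984 ≡ 1646
3279^128 ≡ 1646^2 = 2709316 ≡ 3179
131 = 128 + 2 + 1, so 3279^131 ≡ 3179·3166·3279 ≡ 210 (mod 3613)
Right side y^r · r^s mod p:
1640^2 = 2689600 ≡ 1528
1640^4 ≡ 1528^2 = 2334784 ≡ 786
1640^8 ≡ 786^2 = 617796 ≡ 3586
1640^16 ≡ 3586^2 = 12859396 ≡ 729
1640^32 ≡ 729^2 = 531441 ≡ 330
1640^64 ≡ 330^2 = 108900 ≡ 510
1640^128 ≡ 510^2 = 260100 ≡ 3577
1640^256 ≡ 3577^2 = 12794929 ≡ 1296
1640^512 ≡ 1296^2 = 1679616 ≡ 3184
1640^1024 ≡ 3184^2 = 10137856 ≡ 3391
1578 = 1024 + 512 + 32 + 8 + 2, so 1640^1578 ≡ 3391·3184·330·3586·1528 ≡ 2063 (mod 3613)
1578^2 = 2490084 ≡ 727
1578^4 ≡ 727^2 = 528529 ≡ 1031
1578^8 ≡ 1031^2 = 1062961 ≡ 739
1578^16 ≡ 739^2 = 546121 ≡ 558
1578^32 ≡ 558^2 = 311364 ≡ 646
1578^64 ≡ 646^2 = 417316 ≡ 1821
1578^128 ≡ 1821^2 = 3316041 ≡ 2920
1578^256 ≡ 2920^2 = 8526400 ≡ 3333
1578^512 ≡ 3333^2 = 11108889 ≡ 2527
1578^1024 ≡ 2527^2 = 6385729 ≡ 1558
1578^2048 ≡ 1558^2 = 2427364 ≡ 3041
2873 = 2048 + 512 + 256 + 32 + 16 + 8 + 1, so 1578^2873 ≡ 3041·2527·3333·646·558·739·1578 ≡ 2494 (mod 3613)
2063·2494 = 5145122 ≡ 210 (mod 3613)
210 ≡ 210 (mod 3613), so the signature is genuine.

accept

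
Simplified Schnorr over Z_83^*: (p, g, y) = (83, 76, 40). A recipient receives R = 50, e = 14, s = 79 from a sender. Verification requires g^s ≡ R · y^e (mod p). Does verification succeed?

g^s mod p:
Squares mod 83: 76^1≡76, 76^2≡49, 76^4≡77, 76^8≡36, 76^16≡51, 76^32≡28, 76^64≡37
79 = 64 + 8 + 4 + 2 + 1, so 76^79 ≡ 37·36·77·49·76 ≡ 15 (mod 83)
R · y^e mod p:
Squares mod 83: 40^1≡40, 40^2≡23, 40^4≡31, 40^8≡48
14 = 8 + 4 + 2, so 40^14 ≡ 48·31·23 ≡ 28 (mod 83)
50·28 = 1400 ≡ 72 (mod 83)
15 ≠ 72; the check fails.

fails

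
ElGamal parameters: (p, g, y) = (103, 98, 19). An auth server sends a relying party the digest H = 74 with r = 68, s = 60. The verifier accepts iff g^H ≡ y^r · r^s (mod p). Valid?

Left side g^H mod p:
98^74 mod 103 = 16
Right side y^r · r^s mod p:
19^68 mod 103 = 56
68^60 mod 103 = 93
56·93 = 5208 ≡ 58 (mod 103)
16 ≠ 58, so verification fails.

no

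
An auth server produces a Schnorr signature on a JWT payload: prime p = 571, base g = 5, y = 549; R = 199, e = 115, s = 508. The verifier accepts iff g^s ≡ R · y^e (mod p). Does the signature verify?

verifies

g^s mod p:
5^2 = 25
5^4 ≡ 25^2 = 625 ≡ 54
5^8 ≡ 54^2 = 2916 ≡ 61
5^16 ≡ 61^2 = 3721 ≡ 295
5^32 ≡ 295^2 = 87025 ≡ 233
5^64 ≡ 233^2 = 54289 ≡ 44
5^128 ≡ 44^2 = 1936 ≡ 223
5^256 ≡ 223^2 = 49729 ≡ 52
508 = 256 + 128 + 64 + 32 + 16 + 8 + 4, so 5^508 ≡ 52·223·44·233·295·61·54 ≡ 325 (mod 571)
R · y^e mod p:
549^2 = 301401 ≡ 484
549^4 ≡ 484^2 = 234256 ≡ 146
549^8 ≡ 146^2 = 21316 ≡ 189
549^16 ≡ 189^2 = 35721 ≡ 319
549^32 ≡ 319^2 = 101761 ≡ 123
549^64 ≡ 123^2 = 15129 ≡ 283
115 = 64 + 32 + 16 + 2 + 1, so 549^115 ≡ 283·123·319·484·549 ≡ 323 (mod 571)
199·323 = 64277 ≡ 325 (mod 571)
325 ≡ 325 (mod 571); signature holds.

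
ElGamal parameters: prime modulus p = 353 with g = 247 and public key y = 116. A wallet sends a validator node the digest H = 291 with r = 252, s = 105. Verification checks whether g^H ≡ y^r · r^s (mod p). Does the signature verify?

Left side g^H mod p:
Squares mod 353: 247^1≡247, 247^2≡293, 247^4≡70, 247^8≡311, 247^16≡352, 247^32≡1, 247^64≡1, 247^128≡1, 247^256≡1
291 = 256 + 32 + 2 + 1, so 247^291 ≡ 1·1·293·247 ≡ 6 (mod 353)
Right side y^r · r^s mod p:
Squares mod 353: 116^1≡116, 116^2≡42, 116^4≡352, 116^8≡1, 116^16≡1, 116^32≡1, 116^64≡1, 116^128≡1
252 = 128 + 64 + 32 + 16 + 8 + 4, so 116^252 ≡ 1·1·1·1·1·352 ≡ 352 (mod 353)
Squares mod 353: 252^1≡252, 252^2≡317, 252^4≡237, 252^8≡42, 252^16≡352, 252^32≡1, 252^64≡1
105 = 64 + 32 + 8 + 1, so 252^105 ≡ 1·1·42·252 ≡ 347 (mod 353)
352·347 = 122144 ≡ 6 (mod 353)
6 ≡ 6 (mod 353), so the signature is genuine.

verifies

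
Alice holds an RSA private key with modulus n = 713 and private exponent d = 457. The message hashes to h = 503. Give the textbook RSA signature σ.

214

h^457 mod 713 = 214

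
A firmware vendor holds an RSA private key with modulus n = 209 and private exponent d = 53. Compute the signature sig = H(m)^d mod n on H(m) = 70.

(H(m))^53 mod 209 = 174

174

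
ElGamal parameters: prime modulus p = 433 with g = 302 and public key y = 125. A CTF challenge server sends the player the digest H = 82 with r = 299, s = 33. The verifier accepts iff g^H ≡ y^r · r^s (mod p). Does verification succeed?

Left side g^H mod p:
302^2 = 91204 ≡ 274
302^4 ≡ 274^2 = 75076 ≡ 167
302^8 ≡ 167^2 = 27889 ≡ 177
302^16 ≡ 177^2 = 31329 ≡ 153
302^32 ≡ 153^2 = 23409 ≡ 27
302^64 ≡ 27^2 = 729 ≡ 296
82 = 64 + 16 + 2, so 302^82 ≡ 296·153·274 ≡ 431 (mod 433)
Right side y^r · r^s mod p:
125^2 = 15625 ≡ 37
125^4 ≡ 37^2 = 1369 ≡ 70
125^8 ≡ 70^2 = 4900 ≡ 137
125^16 ≡ 137^2 = 18769 ≡ 150
125^32 ≡ 150^2 = 22500 ≡ 417
125^64 ≡ 417^2 = 173889 ≡ 256
125^128 ≡ 256^2 = 65536 ≡ 153
125^256 ≡ 153^2 = 23409 ≡ 27
299 = 256 + 32 + 8 + 2 + 1, so 125^299 ≡ 27·417·137·37·125 ≡ 146 (mod 433)
299^2 = 89401 ≡ 203
299^4 ≡ 203^2 = 41209 ≡ 74
299^8 ≡ 74^2 = 5476 ≡ 280
299^16 ≡ 280^2 = 78400 ≡ 27
299^32 ≡ 27^2 = 729 ≡ 296
33 = 32 + 1, so 299^33 ≡ 296·299 ≡ 172 (mod 433)
146·172 = 25112 ≡ 431 (mod 433)
431 ≡ 431 (mod 433), so the signature is genuine.

passes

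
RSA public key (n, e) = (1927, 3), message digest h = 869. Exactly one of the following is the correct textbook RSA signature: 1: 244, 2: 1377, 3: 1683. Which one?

Candidate 1: Squares mod 1927: 244^1≡244, 244^2≡1726; 3 = 2 + 1, so 244^3 ≡ 1726·244 ≡ 1058 (mod 1927)
Candidate 2: Squares mod 1927: 1377^1≡1377, 1377^2≡1888; 3 = 2 + 1, so 1377^3 ≡ 1888·1377 ≡ 253 (mod 1927)
Candidate 3: Squares mod 1927: 1683^1≡1683, 1683^2≡1726; 3 = 2 + 1, so 1683^3 ≡ 1726·1683 ≡ 869 (mod 1927)
  → matches h = 869

3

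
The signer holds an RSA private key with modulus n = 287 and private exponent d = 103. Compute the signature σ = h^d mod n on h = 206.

206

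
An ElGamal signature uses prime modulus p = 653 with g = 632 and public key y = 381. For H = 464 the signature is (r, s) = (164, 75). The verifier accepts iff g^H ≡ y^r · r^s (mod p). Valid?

Left side g^H mod p:
Squares mod 653: 632^1≡632, 632^2≡441, 632^4≡540, 632^8≡362, 632^16≡444, 632^32≡583, 632^64≡329, 632^128≡496, 632^256≡488
464 = 256 + 128 + 64 + 16, so 632^464 ≡ 488·496·329·444 ≡ 348 (mod 653)
Right side y^r · r^s mod p:
Squares mod 653: 381^1≡381, 381^2≡195, 381^4≡151, 381^8≡599, 381^16≡304, 381^32≡343, 381^64≡109, 381^128≡127
164 = 128 + 32 + 4, so 381^164 ≡ 127·343·151 ≡ 42 (mod 653)
Squares mod 653: 164^1≡164, 164^2≡123, 164^4≡110, 164^8≡346, 164^16≡217, 164^32≡73, 164^64≡105
75 = 64 + 8 + 2 + 1, so 164^75 ≡ 105·346·123·164 ≡ 573 (mod 653)
42·573 = 24066 ≡ 558 (mod 653)
348 ≠ 558, so verification fails.

no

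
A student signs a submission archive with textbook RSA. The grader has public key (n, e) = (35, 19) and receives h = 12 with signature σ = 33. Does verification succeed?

σ^2 ≡ 33^2 = 1089 ≡ 4
σ^4 ≡ 4^2 = 16
σ^8 ≡ 16^2 = 256 ≡ 11
σ^16 ≡ 11^2 = 121 ≡ 16
19 = 16 + 2 + 1, so σ^19 ≡ 16·4·33 ≡ 12 (mod 35)
12 = h, so the signature checks out.

passes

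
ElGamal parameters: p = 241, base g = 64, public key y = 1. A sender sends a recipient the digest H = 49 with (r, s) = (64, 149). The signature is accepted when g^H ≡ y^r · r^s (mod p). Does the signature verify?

verifies

Left side g^H mod p:
Squares mod 241: 64^1≡64, 64^2≡240, 64^4≡1, 64^8≡1, 64^16≡1, 64^32≡1
49 = 32 + 16 + 1, so 64^49 ≡ 1·1·64 ≡ 64 (mod 241)
Right side y^r · r^s mod p:
Squares mod 241: 1^1≡1, 1^2≡1, 1^4≡1, 1^8≡1, 1^16≡1, 1^32≡1, 1^64≡1
1^64 ≡ 1 (mod 241)
Squares mod 241: 64^1≡64, 64^2≡240, 64^4≡1, 64^8≡1, 64^16≡1, 64^32≡1, 64^64≡1, 64^128≡1
149 = 128 + 16 + 4 + 1, so 64^149 ≡ 1·1·1·64 ≡ 64 (mod 241)
1·64 = 64 ≡ 64 (mod 241)
64 ≡ 64 (mod 241), so the signature is genuine.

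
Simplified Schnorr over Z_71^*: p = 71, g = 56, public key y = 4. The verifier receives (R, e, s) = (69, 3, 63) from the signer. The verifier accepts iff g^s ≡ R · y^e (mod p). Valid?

g^s mod p:
56^63 mod 71 = 14
R · y^e mod p:
4^3 mod 71 = 64
69·64 = 4416 ≡ 14 (mod 71)
14 ≡ 14 (mod 71); signature holds.

yes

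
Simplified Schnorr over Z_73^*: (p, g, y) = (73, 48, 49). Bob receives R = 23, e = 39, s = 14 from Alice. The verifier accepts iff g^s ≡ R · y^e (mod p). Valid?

yes

g^s mod p:
48^2 = 2304 ≡ 41
48^4 ≡ 41^2 = 1681 ≡ 2
48^8 ≡ 2^2 = 4
14 = 8 + 4 + 2, so 48^14 ≡ 4·2·41 ≡ 36 (mod 73)
R · y^e mod p:
49^2 = 2401 ≡ 65
49^4 ≡ 65^2 = 4225 ≡ 64
49^8 ≡ 64^2 = 4096 ≡ 8
49^16 ≡ 8^2 = 64
49^32 ≡ 64^2 = 4096 ≡ 8
39 = 32 + 4 + 2 + 1, so 49^39 ≡ 8·64·65·49 ≡ 46 (mod 73)
23·46 = 1058 ≡ 36 (mod 73)
36 ≡ 36 (mod 73); signature holds.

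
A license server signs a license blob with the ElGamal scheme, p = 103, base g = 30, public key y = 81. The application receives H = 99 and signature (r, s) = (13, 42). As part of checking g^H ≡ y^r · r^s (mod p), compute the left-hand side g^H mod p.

Squares mod 103: 30^1≡30, 30^2≡76, 30^4≡8, 30^8≡64, 30^16≡79, 30^32≡61, 30^64≡13
99 = 64 + 32 + 2 + 1, so 30^99 ≡ 13·61·76·30 ≡ 81 (mod 103)

81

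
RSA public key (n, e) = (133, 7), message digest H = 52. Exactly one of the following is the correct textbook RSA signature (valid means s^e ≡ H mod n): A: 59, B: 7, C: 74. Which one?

A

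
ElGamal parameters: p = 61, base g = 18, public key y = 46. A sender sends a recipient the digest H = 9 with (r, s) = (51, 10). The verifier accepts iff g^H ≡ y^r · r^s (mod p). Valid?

Left side g^H mod p:
18^2 = 324 ≡ 19
18^4 ≡ 19^2 = 361 ≡ 56
18^8 ≡ 56^2 = 3136 ≡ 25
9 = 8 + 1, so 18^9 ≡ 25·18 ≡ 23 (mod 61)
Right side y^r · r^s mod p:
46^2 = 2116 ≡ 42
46^4 ≡ 42^2 = 1764 ≡ 56
46^8 ≡ 56^2 = 3136 ≡ 25
46^16 ≡ 25^2 = 625 ≡ 15
46^32 ≡ 15^2 = 225 ≡ 42
51 = 32 + 16 + 2 + 1, so 46^51 ≡ 42·15·42·46 ≡ 27 (mod 61)
51^2 = 2601 ≡ 39
51^4 ≡ 39^2 = 1521 ≡ 57
51^8 ≡ 57^2 = 3249 ≡ 16
10 = 8 + 2, so 51^10 ≡ 16·39 ≡ 14 (mod 61)
27·14 = 378 ≡ 12 (mod 61)
23 ≠ 12, so verification fails.

no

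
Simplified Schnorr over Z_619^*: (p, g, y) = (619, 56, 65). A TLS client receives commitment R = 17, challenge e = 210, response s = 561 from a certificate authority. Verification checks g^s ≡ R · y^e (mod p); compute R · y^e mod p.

65^2 = 4225 ≡ 511
65^4 ≡ 511^2 = 261121 ≡ 522
65^8 ≡ 522^2 = 272484 ≡ 124
65^16 ≡ 124^2 = 15376 ≡ 520
65^32 ≡ 520^2 = 270400 ≡ 516
65^64 ≡ 516^2 = 266256 ≡ 86
65^128 ≡ 86^2 = 7396 ≡ 587
210 = 128 + 64 + 16 + 2, so 65^210 ≡ 587·86·520·511 ≡ 400 (mod 619)
R · y^e ≡ 17·400 = 6800 ≡ 610 (mod 619)

610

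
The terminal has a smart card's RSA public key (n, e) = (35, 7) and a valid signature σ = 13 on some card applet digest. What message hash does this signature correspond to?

Squares mod 35: σ^1≡13, σ^2≡29, σ^4≡1
7 = 4 + 2 + 1, so σ^7 ≡ 1·29·13 ≡ 27 (mod 35)

27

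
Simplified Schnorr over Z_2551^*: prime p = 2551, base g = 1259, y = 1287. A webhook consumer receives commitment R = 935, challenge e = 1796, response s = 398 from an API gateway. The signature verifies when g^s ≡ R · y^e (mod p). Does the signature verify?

does not verify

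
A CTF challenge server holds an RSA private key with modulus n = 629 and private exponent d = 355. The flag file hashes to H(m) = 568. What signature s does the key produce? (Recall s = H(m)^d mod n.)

462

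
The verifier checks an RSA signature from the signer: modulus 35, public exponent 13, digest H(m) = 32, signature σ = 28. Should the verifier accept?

Squares mod 35: σ^1≡28, σ^2≡14, σ^4≡21, σ^8≡21
13 = 8 + 4 + 1, so σ^13 ≡ 21·21·28 ≡ 28 (mod 35)
28 ≠ 32, so verification fails.

reject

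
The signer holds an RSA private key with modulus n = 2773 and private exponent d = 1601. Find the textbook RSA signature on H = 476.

674

H^2 ≡ 476^2 = 226576 ≡ 1963
H^4 ≡ 1963^2 = 3853369 ≡ 1672
H^8 ≡ 1672^2 = 2795584 ≡ 400
H^16 ≡ 400^2 = 160000 ≡ 1939
H^32 ≡ 1939^2 = 3759721 ≡ 2306
H^64 ≡ 2306^2 = 5317636 ≡ 1795
H^128 ≡ 1795^2 = 3222025 ≡ 2572
H^256 ≡ 2572^2 = 6615184 ≡ 1579
H^512 ≡ 1579^2 = 2493241 ≡ 314
H^1024 ≡ 314^2 = 98596 ≡ 1541
1601 = 1024 + 512 + 64 + 1, so H^1601 ≡ 1541·314·1795·476 ≡ 674 (mod 2773)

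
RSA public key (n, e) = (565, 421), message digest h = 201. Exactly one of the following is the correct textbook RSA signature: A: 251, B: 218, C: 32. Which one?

Candidate A: Squares mod 565: 251^1≡251, 251^2≡286, 251^4≡436, 251^8≡256, 251^16≡561, 251^32≡16, 251^64≡256, 251^128≡561, 251^256≡16; 421 = 256 + 128 + 32 + 4 + 1, so 251^421 ≡ 16·561·16·436·251 ≡ 201 (mod 565)
  → matches h = 201
Candidate B: Squares mod 565: 218^1≡218, 218^2≡64, 218^4≡141, 218^8≡106, 218^16≡501, 218^32≡141, 218^64≡106, 218^128≡501, 218^256≡141; 421 = 256 + 128 + 32 + 4 + 1, so 218^421 ≡ 141·501·141·141·218 ≡ 218 (mod 565)
Candidate C: Squares mod 565: 32^1≡32, 32^2≡459, 32^4≡501, 32^8≡141, 32^16≡106, 32^32≡501, 32^64≡141, 32^128≡106, 32^256≡501; 421 = 256 + 128 + 32 + 4 + 1, so 32^421 ≡ 501·106·501·501·32 ≡ 32 (mod 565)

A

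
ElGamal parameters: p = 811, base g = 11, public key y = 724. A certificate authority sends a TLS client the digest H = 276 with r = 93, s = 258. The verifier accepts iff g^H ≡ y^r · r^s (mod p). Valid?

Left side g^H mod p:
11^2 = 121
11^4 ≡ 121^2 = 14641 ≡ 43
11^8 ≡ 43^2 = 1849 ≡ 227
11^16 ≡ 227^2 = 51529 ≡ 436
11^32 ≡ 436^2 = 190096 ≡ 322
11^64 ≡ 322^2 = 103684 ≡ 687
11^128 ≡ 687^2 = 471969 ≡ 778
11^256 ≡ 778^2 = 605284 ≡ 278
276 = 256 + 16 + 4, so 11^276 ≡ 278·436·43 ≡ 458 (mod 811)
Right side y^r · r^s mod p:
724^2 = 524176 ≡ 270
724^4 ≡ 270^2 = 72900 ≡ 721
724^8 ≡ 721^2 = 519841 ≡ 801
724^16 ≡ 801^2 = 641601 ≡ 100
724^32 ≡ 100^2 = 10000 ≡ 268
724^64 ≡ 268^2 = 71824 ≡ 456
93 = 64 + 16 + 8 + 4 + 1, so 724^93 ≡ 456·100·801·721·724 ≡ 215 (mod 811)
93^2 = 8649 ≡ 539
93^4 ≡ 539^2 = 290521 ≡ 183
93^8 ≡ 183^2 = 33489 ≡ 238
93^16 ≡ 238^2 = 56644 ≡ 685
93^32 ≡ 685^2 = 469225 ≡ 467
93^64 ≡ 467^2 = 218089 ≡ 741
93^128 ≡ 741^2 = 549081 ≡ 34
93^256 ≡ 34^2 = 1156 ≡ 345
258 = 256 + 2, so 93^258 ≡ 345·539 ≡ 236 (mod 811)
215·236 = 50740 ≡ 458 (mod 811)
458 ≡ 458 (mod 811), so the signature is genuine.

yes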